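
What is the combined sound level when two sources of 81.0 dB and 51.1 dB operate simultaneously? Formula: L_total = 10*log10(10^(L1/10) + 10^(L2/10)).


10^(81.0/10) = 1.25893e+08
10^(51.1/10) = 128825
Sum = 1.25893e+08 + 128825 = 1.26022e+08
L_total = 10*log10(1.26022e+08) = 81.004 dB


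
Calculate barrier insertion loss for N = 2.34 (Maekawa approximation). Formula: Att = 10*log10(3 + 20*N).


3 + 20*N = 3 + 20*2.34 = 49.8
Att = 10*log10(49.8) = 16.972 dB


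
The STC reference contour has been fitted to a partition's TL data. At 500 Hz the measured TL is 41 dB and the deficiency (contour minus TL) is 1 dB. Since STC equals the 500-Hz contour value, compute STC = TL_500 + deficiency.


By ASTM E413, STC = value of the fitted reference contour at 500 Hz.
Contour value at 500 Hz = TL_500 + deficiency = 41 + 1 = 42
STC = 42


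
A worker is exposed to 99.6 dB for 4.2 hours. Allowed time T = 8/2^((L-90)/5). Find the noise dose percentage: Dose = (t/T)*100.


T_allowed = 8 / 2^((99.6 - 90)/5) = 2.11404 hr
Dose = 4.2 / 2.11404 * 100 = 198.67 %


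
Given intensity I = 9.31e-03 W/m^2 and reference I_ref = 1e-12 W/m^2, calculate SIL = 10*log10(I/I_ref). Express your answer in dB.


I / I_ref = 9.31e-03 / 1e-12 = 9.31e+09
SIL = 10 * log10(9.31e+09) = 99.689 dB


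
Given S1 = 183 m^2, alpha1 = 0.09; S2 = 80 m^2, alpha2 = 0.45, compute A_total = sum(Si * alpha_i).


183 * 0.09 = 16.47
80 * 0.45 = 36
A_total = 16.47 + 36 = 52.47 m^2


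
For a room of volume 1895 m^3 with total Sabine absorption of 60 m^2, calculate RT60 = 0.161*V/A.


RT60 = 0.161 * 1895 / 60 = 5.0849 s


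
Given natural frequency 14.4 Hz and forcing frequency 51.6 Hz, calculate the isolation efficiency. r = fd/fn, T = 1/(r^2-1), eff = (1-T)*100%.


r = 51.6 / 14.4 = 3.58333
r^2 - 1 = 3.58333^2 - 1 = 11.8403
T = 1/11.8403 = 0.0844573
Efficiency = (1 - 0.0844573)*100 = 91.554 %


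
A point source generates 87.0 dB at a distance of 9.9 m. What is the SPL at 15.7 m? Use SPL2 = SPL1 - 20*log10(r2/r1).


r2/r1 = 15.7/9.9 = 1.58586
Correction = 20*log10(1.58586) = 4.0053 dB
SPL2 = 87.0 - 4.0053 = 82.995 dB


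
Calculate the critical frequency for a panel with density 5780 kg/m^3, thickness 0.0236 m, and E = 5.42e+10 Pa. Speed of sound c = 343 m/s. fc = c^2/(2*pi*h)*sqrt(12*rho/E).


12*rho/E = 12*5780/5.42e+10 = 1.2797e-06
sqrt(12*rho/E) = sqrt(1.2797e-06) = 0.00113124
c^2/(2*pi*h) = 343^2/(2*pi*0.0236) = 793408
fc = 793408 * 0.00113124 = 897.53 Hz


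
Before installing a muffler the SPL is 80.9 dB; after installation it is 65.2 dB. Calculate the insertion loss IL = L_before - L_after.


Insertion loss = SPL without muffler - SPL with muffler
IL = 80.9 - 65.2 = 15.7 dB


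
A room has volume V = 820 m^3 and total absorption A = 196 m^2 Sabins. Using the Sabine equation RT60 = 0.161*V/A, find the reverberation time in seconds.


RT60 = 0.161 * 820 / 196 = 0.67357 s


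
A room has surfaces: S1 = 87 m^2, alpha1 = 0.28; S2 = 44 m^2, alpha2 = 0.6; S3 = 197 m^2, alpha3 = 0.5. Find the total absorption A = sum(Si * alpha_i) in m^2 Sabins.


87 * 0.28 = 24.36
44 * 0.6 = 26.4
197 * 0.5 = 98.5
A_total = 24.36 + 26.4 + 98.5 = 149.26 m^2


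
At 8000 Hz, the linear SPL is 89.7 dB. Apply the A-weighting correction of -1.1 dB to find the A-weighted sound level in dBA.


A-weighting table: 8000 Hz -> -1.1 dB correction
SPL_A = SPL + correction = 89.7 + (-1.1) = 88.6 dBA


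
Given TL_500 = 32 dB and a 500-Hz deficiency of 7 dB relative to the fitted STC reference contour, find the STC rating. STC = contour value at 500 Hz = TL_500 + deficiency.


By ASTM E413, STC = value of the fitted reference contour at 500 Hz.
Contour value at 500 Hz = TL_500 + deficiency = 32 + 7 = 39
STC = 39


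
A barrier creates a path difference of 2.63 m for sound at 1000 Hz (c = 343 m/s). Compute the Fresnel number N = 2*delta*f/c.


N = 2*delta*f/c = 2*delta/lambda, where lambda = c/f
lambda = 343 / 1000 = 0.343 m
N = 2 * 2.63 / 0.343 = 15.335


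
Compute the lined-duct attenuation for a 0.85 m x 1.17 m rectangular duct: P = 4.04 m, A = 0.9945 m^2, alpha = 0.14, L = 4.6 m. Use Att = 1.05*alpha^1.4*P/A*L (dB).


alpha^1.4 = 0.14^1.4 = 0.0637645
Attenuation rate = 1.05 * alpha^1.4 * P / A
= 1.05 * 0.0637645 * 4.04 / 0.9945 = 0.271985 dB/m
Total Att = 0.271985 * 4.6 = 1.2511 dB


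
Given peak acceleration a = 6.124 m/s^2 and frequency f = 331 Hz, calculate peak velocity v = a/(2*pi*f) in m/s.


omega = 2*pi*f = 2*pi*331 = 2079.73 rad/s
v = a / omega = 6.124 / 2079.73 = 0.0029446 m/s


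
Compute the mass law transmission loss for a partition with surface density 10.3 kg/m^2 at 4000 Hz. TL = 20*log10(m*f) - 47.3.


m * f = 10.3 * 4000 = 41200
20*log10(41200) = 92.2979 dB
TL = 92.2979 - 47.3 = 44.998 dB


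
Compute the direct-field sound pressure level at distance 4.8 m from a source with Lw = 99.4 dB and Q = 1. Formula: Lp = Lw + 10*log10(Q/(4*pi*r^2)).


4*pi*r^2 = 4*pi*4.8^2 = 289.529 m^2
Q / (4*pi*r^2) = 1 / 289.529 = 0.00345389
Lp = 99.4 + 10*log10(0.00345389) = 74.783 dB


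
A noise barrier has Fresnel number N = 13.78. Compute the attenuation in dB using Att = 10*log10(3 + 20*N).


3 + 20*N = 3 + 20*13.78 = 278.6
Att = 10*log10(278.6) = 24.45 dB


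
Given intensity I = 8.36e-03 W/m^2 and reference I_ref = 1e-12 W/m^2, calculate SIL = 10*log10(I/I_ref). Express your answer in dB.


I / I_ref = 8.36e-03 / 1e-12 = 8.36e+09
SIL = 10 * log10(8.36e+09) = 99.222 dB


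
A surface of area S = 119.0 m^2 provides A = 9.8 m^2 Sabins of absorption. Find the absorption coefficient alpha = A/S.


Absorption coefficient = absorbed power / incident power
alpha = A / S = 9.8 / 119.0 = 0.082353


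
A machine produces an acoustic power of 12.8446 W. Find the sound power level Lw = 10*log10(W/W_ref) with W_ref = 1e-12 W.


W / W_ref = 12.8446 / 1e-12 = 1.28446e+13
Lw = 10 * log10(1.28446e+13) = 131.09 dB


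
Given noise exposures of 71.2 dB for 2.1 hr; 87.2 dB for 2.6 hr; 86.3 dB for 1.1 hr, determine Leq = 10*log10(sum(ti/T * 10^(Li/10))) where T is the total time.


T_total = 2.1 + 2.6 + 1.1 = 5.8 hr
(2.1/5.8) * 10^(71.2/10) = 4.773e+06
(2.6/5.8) * 10^(87.2/10) = 2.35259e+08
(1.1/5.8) * 10^(86.3/10) = 8.0903e+07
Sum = 4.773e+06 + 2.35259e+08 + 8.0903e+07 = 3.20935e+08
Leq = 10*log10(3.20935e+08) = 85.064 dB


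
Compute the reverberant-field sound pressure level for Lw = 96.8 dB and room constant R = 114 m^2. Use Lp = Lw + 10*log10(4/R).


4/R = 4/114 = 0.0350877
Lp = 96.8 + 10*log10(0.0350877) = 82.252 dB


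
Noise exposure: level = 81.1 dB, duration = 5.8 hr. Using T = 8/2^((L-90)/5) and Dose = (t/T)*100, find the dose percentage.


T_allowed = 8 / 2^((81.1 - 90)/5) = 27.4741 hr
Dose = 5.8 / 27.4741 * 100 = 21.111 %


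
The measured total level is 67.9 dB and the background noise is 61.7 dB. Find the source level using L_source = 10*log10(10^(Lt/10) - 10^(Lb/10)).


10^(67.9/10) = 6.16595e+06
10^(61.7/10) = 1.47911e+06
Difference = 6.16595e+06 - 1.47911e+06 = 4.68684e+06
L_source = 10*log10(4.68684e+06) = 66.709 dB


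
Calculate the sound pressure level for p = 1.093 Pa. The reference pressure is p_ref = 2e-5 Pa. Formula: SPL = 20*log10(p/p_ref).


p / p_ref = 1.093 / 2e-5 = 54650
SPL = 20 * log10(54650) = 94.752 dB


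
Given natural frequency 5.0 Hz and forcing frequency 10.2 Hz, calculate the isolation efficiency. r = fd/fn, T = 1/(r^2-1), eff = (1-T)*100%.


r = 10.2 / 5.0 = 2.04
r^2 - 1 = 2.04^2 - 1 = 3.1616
T = 1/3.1616 = 0.316296
Efficiency = (1 - 0.316296)*100 = 68.37 %


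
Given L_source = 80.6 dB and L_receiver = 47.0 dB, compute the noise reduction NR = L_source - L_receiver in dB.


NR = L_source - L_receiver (difference between source and receiving room levels)
NR = 80.6 - 47.0 = 33.6 dB


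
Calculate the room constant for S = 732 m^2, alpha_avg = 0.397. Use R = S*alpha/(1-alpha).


R = 732 * 0.397 / (1 - 0.397) = 481.93 m^2


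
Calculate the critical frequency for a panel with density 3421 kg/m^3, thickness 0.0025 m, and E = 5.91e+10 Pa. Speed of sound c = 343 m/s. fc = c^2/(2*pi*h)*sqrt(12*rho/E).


12*rho/E = 12*3421/5.91e+10 = 6.94619e-07
sqrt(12*rho/E) = sqrt(6.94619e-07) = 0.000833438
c^2/(2*pi*h) = 343^2/(2*pi*0.0025) = 7.48977e+06
fc = 7.48977e+06 * 0.000833438 = 6242.3 Hz


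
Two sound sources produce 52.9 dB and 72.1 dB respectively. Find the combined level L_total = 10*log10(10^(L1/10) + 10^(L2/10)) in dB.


10^(52.9/10) = 194984
10^(72.1/10) = 1.62181e+07
Sum = 194984 + 1.62181e+07 = 1.64131e+07
L_total = 10*log10(1.64131e+07) = 72.152 dB


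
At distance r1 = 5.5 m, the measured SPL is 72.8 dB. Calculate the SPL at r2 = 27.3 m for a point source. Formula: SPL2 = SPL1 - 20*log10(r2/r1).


r2/r1 = 27.3/5.5 = 4.96364
Correction = 20*log10(4.96364) = 13.916 dB
SPL2 = 72.8 - 13.916 = 58.884 dB


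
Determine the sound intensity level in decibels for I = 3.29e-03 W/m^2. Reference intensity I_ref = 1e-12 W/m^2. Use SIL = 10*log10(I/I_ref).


I / I_ref = 3.29e-03 / 1e-12 = 3.29e+09
SIL = 10 * log10(3.29e+09) = 95.172 dB


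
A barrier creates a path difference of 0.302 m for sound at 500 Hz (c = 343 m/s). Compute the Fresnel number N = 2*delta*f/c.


N = 2*delta*f/c = 2*delta/lambda, where lambda = c/f
lambda = 343 / 500 = 0.686 m
N = 2 * 0.302 / 0.686 = 0.88047


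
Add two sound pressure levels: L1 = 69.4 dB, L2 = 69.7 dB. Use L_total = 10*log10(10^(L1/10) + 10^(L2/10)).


10^(69.4/10) = 8.70964e+06
10^(69.7/10) = 9.33254e+06
Sum = 8.70964e+06 + 9.33254e+06 = 1.80422e+07
L_total = 10*log10(1.80422e+07) = 72.563 dB


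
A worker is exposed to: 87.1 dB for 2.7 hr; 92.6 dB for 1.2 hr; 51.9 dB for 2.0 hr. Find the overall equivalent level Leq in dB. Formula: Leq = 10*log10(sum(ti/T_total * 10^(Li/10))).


T_total = 2.7 + 1.2 + 2.0 = 5.9 hr
(2.7/5.9) * 10^(87.1/10) = 2.34699e+08
(1.2/5.9) * 10^(92.6/10) = 3.70109e+08
(2.0/5.9) * 10^(51.9/10) = 52502.3
Sum = 2.34699e+08 + 3.70109e+08 + 52502.3 = 6.04861e+08
Leq = 10*log10(6.04861e+08) = 87.817 dB


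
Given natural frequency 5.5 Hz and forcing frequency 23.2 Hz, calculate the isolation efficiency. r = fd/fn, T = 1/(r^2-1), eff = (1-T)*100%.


r = 23.2 / 5.5 = 4.21818
r^2 - 1 = 4.21818^2 - 1 = 16.793
T = 1/16.793 = 0.0595486
Efficiency = (1 - 0.0595486)*100 = 94.045 %


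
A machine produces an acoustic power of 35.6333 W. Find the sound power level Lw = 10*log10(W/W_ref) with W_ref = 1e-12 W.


W / W_ref = 35.6333 / 1e-12 = 3.56333e+13
Lw = 10 * log10(3.56333e+13) = 135.52 dB


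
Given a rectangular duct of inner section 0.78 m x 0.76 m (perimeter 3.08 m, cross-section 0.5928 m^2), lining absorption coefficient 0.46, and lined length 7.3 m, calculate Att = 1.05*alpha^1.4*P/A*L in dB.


alpha^1.4 = 0.46^1.4 = 0.337179
Attenuation rate = 1.05 * alpha^1.4 * P / A
= 1.05 * 0.337179 * 3.08 / 0.5928 = 1.83947 dB/m
Total Att = 1.83947 * 7.3 = 13.428 dB


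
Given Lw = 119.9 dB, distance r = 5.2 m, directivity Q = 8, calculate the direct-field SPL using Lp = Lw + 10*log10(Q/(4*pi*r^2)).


4*pi*r^2 = 4*pi*5.2^2 = 339.795 m^2
Q / (4*pi*r^2) = 8 / 339.795 = 0.0235436
Lp = 119.9 + 10*log10(0.0235436) = 103.62 dB


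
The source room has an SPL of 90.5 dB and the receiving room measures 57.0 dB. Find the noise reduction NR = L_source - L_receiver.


NR = L_source - L_receiver (difference between source and receiving room levels)
NR = 90.5 - 57.0 = 33.5 dB


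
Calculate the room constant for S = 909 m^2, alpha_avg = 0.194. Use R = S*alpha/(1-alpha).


R = 909 * 0.194 / (1 - 0.194) = 218.79 m^2


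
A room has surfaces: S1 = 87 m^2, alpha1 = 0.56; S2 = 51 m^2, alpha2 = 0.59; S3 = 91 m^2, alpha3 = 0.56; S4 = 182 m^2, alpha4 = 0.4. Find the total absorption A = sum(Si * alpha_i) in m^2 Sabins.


87 * 0.56 = 48.72
51 * 0.59 = 30.09
91 * 0.56 = 50.96
182 * 0.4 = 72.8
A_total = 48.72 + 30.09 + 50.96 + 72.8 = 202.57 m^2


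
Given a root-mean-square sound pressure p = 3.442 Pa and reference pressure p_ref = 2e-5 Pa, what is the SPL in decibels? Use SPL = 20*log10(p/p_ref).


p / p_ref = 3.442 / 2e-5 = 172100
SPL = 20 * log10(172100) = 104.72 dB


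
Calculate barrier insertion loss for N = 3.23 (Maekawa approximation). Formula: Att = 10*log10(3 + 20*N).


3 + 20*N = 3 + 20*3.23 = 67.6
Att = 10*log10(67.6) = 18.299 dB


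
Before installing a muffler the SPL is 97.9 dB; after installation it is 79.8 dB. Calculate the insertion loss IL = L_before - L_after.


Insertion loss = SPL without muffler - SPL with muffler
IL = 97.9 - 79.8 = 18.1 dB


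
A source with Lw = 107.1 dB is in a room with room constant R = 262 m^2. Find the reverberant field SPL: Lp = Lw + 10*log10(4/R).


4/R = 4/262 = 0.0152672
Lp = 107.1 + 10*log10(0.0152672) = 88.938 dB


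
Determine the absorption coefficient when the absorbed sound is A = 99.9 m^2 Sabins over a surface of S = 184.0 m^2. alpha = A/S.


Absorption coefficient = absorbed power / incident power
alpha = A / S = 99.9 / 184.0 = 0.54293


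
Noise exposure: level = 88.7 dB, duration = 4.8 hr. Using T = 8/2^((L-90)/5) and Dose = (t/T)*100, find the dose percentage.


T_allowed = 8 / 2^((88.7 - 90)/5) = 9.57983 hr
Dose = 4.8 / 9.57983 * 100 = 50.105 %


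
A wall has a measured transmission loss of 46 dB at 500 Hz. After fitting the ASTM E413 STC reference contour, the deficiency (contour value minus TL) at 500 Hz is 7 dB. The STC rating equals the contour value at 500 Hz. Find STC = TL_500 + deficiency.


By ASTM E413, STC = value of the fitted reference contour at 500 Hz.
Contour value at 500 Hz = TL_500 + deficiency = 46 + 7 = 53
STC = 53


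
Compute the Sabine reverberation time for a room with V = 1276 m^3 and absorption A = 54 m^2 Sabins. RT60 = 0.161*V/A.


RT60 = 0.161 * 1276 / 54 = 3.8044 s


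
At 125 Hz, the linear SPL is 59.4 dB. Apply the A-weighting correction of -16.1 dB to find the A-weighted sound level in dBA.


A-weighting table: 125 Hz -> -16.1 dB correction
SPL_A = SPL + correction = 59.4 + (-16.1) = 43.3 dBA


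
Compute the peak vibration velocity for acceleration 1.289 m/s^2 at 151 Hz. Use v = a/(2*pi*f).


omega = 2*pi*f = 2*pi*151 = 948.761 rad/s
v = a / omega = 1.289 / 948.761 = 0.0013586 m/s


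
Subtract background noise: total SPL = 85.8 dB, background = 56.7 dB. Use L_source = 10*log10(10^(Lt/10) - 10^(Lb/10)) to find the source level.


10^(85.8/10) = 3.80189e+08
10^(56.7/10) = 467735
Difference = 3.80189e+08 - 467735 = 3.79721e+08
L_source = 10*log10(3.79721e+08) = 85.795 dB


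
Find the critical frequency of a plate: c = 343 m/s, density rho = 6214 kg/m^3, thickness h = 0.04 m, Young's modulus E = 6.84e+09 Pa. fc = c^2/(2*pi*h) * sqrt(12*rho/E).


12*rho/E = 12*6214/6.84e+09 = 1.09018e-05
sqrt(12*rho/E) = sqrt(1.09018e-05) = 0.00330179
c^2/(2*pi*h) = 343^2/(2*pi*0.04) = 468110
fc = 468110 * 0.00330179 = 1545.6 Hz


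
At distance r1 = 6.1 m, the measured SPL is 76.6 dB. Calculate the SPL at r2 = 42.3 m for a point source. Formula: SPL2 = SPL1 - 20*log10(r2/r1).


r2/r1 = 42.3/6.1 = 6.93443
Correction = 20*log10(6.93443) = 16.8202 dB
SPL2 = 76.6 - 16.8202 = 59.78 dB


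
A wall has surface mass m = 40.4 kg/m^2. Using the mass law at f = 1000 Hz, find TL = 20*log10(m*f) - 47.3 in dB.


m * f = 40.4 * 1000 = 40400
20*log10(40400) = 92.1276 dB
TL = 92.1276 - 47.3 = 44.828 dB


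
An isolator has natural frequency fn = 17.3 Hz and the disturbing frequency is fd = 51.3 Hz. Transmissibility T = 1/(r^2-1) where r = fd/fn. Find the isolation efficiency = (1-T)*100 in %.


r = 51.3 / 17.3 = 2.96532
r^2 - 1 = 2.96532^2 - 1 = 7.79312
T = 1/7.79312 = 0.128318
Efficiency = (1 - 0.128318)*100 = 87.168 %


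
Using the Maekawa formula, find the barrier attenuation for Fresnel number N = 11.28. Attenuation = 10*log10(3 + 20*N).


3 + 20*N = 3 + 20*11.28 = 228.6
Att = 10*log10(228.6) = 23.591 dB


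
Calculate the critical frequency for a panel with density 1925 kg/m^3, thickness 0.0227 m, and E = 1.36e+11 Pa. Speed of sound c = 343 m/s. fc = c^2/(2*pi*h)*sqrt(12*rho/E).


12*rho/E = 12*1925/1.36e+11 = 1.69853e-07
sqrt(12*rho/E) = sqrt(1.69853e-07) = 0.000412132
c^2/(2*pi*h) = 343^2/(2*pi*0.0227) = 824864
fc = 824864 * 0.000412132 = 339.95 Hz


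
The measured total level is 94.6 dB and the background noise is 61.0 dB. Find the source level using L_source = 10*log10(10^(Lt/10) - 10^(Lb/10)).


10^(94.6/10) = 2.88403e+09
10^(61.0/10) = 1.25893e+06
Difference = 2.88403e+09 - 1.25893e+06 = 2.88277e+09
L_source = 10*log10(2.88277e+09) = 94.598 dB


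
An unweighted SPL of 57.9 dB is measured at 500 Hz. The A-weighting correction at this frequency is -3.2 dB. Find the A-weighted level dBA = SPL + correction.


A-weighting table: 500 Hz -> -3.2 dB correction
SPL_A = SPL + correction = 57.9 + (-3.2) = 54.7 dBA


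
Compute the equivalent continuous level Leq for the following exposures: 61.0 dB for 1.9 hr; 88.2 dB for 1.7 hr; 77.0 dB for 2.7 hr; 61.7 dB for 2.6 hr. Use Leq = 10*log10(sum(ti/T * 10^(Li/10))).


T_total = 1.9 + 1.7 + 2.7 + 2.6 = 8.9 hr
(1.9/8.9) * 10^(61.0/10) = 268759
(1.7/8.9) * 10^(88.2/10) = 1.262e+08
(2.7/8.9) * 10^(77.0/10) = 1.52046e+07
(2.6/8.9) * 10^(61.7/10) = 432099
Sum = 268759 + 1.262e+08 + 1.52046e+07 + 432099 = 1.42105e+08
Leq = 10*log10(1.42105e+08) = 81.526 dB


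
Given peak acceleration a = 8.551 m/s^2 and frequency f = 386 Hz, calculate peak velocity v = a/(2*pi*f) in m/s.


omega = 2*pi*f = 2*pi*386 = 2425.31 rad/s
v = a / omega = 8.551 / 2425.31 = 0.0035257 m/s


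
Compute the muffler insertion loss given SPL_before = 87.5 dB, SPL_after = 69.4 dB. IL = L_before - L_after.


Insertion loss = SPL without muffler - SPL with muffler
IL = 87.5 - 69.4 = 18.1 dB


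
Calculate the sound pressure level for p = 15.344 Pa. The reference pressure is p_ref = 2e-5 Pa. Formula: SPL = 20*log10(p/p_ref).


p / p_ref = 15.344 / 2e-5 = 767200
SPL = 20 * log10(767200) = 117.7 dB


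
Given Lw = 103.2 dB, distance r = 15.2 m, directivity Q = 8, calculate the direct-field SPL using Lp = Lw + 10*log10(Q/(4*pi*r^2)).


4*pi*r^2 = 4*pi*15.2^2 = 2903.33 m^2
Q / (4*pi*r^2) = 8 / 2903.33 = 0.00275546
Lp = 103.2 + 10*log10(0.00275546) = 77.602 dB


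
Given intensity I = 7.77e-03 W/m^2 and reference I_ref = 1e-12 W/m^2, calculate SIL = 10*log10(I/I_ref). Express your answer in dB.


I / I_ref = 7.77e-03 / 1e-12 = 7.77e+09
SIL = 10 * log10(7.77e+09) = 98.904 dB


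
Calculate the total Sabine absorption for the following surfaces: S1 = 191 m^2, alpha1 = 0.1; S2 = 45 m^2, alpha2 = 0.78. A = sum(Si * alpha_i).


191 * 0.1 = 19.1
45 * 0.78 = 35.1
A_total = 19.1 + 35.1 = 54.2 m^2


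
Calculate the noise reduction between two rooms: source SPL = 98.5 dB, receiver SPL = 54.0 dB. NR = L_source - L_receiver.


NR = L_source - L_receiver (difference between source and receiving room levels)
NR = 98.5 - 54.0 = 44.5 dB


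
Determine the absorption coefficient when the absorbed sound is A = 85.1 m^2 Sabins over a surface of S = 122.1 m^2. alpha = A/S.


Absorption coefficient = absorbed power / incident power
alpha = A / S = 85.1 / 122.1 = 0.69697


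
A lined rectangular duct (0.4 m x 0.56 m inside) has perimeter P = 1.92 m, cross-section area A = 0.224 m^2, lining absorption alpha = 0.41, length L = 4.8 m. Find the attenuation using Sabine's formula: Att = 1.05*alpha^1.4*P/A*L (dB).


alpha^1.4 = 0.41^1.4 = 0.28701
Attenuation rate = 1.05 * alpha^1.4 * P / A
= 1.05 * 0.28701 * 1.92 / 0.224 = 2.58309 dB/m
Total Att = 2.58309 * 4.8 = 12.399 dB


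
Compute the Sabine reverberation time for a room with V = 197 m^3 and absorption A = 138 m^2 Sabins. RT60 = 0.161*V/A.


RT60 = 0.161 * 197 / 138 = 0.22983 s


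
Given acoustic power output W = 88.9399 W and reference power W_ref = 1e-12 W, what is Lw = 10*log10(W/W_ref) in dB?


W / W_ref = 88.9399 / 1e-12 = 8.89399e+13
Lw = 10 * log10(8.89399e+13) = 139.49 dB


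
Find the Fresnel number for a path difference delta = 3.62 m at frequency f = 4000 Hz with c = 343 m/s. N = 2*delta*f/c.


N = 2*delta*f/c = 2*delta/lambda, where lambda = c/f
lambda = 343 / 4000 = 0.08575 m
N = 2 * 3.62 / 0.08575 = 84.431


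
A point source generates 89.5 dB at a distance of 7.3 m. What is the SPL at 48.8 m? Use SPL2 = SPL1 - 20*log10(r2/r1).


r2/r1 = 48.8/7.3 = 6.68493
Correction = 20*log10(6.68493) = 16.5019 dB
SPL2 = 89.5 - 16.5019 = 72.998 dB


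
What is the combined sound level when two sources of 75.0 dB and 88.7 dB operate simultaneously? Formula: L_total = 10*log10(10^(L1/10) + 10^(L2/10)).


10^(75.0/10) = 3.16228e+07
10^(88.7/10) = 7.4131e+08
Sum = 3.16228e+07 + 7.4131e+08 = 7.72933e+08
L_total = 10*log10(7.72933e+08) = 88.881 dB


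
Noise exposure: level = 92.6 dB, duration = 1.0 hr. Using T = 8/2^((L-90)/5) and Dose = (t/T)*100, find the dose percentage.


T_allowed = 8 / 2^((92.6 - 90)/5) = 5.57897 hr
Dose = 1.0 / 5.57897 * 100 = 17.924 %


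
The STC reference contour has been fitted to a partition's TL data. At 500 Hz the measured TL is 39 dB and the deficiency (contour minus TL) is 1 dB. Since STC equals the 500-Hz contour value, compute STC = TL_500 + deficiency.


By ASTM E413, STC = value of the fitted reference contour at 500 Hz.
Contour value at 500 Hz = TL_500 + deficiency = 39 + 1 = 40
STC = 40


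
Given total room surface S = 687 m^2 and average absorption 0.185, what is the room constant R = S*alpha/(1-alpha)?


R = 687 * 0.185 / (1 - 0.185) = 155.94 m^2


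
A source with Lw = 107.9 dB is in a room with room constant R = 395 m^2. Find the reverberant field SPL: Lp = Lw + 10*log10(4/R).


4/R = 4/395 = 0.0101266
Lp = 107.9 + 10*log10(0.0101266) = 87.955 dB


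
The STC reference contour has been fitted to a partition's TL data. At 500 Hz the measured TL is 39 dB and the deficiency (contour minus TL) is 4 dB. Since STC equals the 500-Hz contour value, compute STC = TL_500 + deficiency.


By ASTM E413, STC = value of the fitted reference contour at 500 Hz.
Contour value at 500 Hz = TL_500 + deficiency = 39 + 4 = 43
STC = 43


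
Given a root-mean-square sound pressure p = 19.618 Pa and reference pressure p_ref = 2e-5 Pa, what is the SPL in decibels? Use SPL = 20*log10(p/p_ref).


p / p_ref = 19.618 / 2e-5 = 980900
SPL = 20 * log10(980900) = 119.83 dB


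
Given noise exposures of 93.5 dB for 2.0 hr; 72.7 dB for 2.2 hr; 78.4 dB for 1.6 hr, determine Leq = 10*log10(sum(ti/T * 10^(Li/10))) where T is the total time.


T_total = 2.0 + 2.2 + 1.6 = 5.8 hr
(2.0/5.8) * 10^(93.5/10) = 7.71973e+08
(2.2/5.8) * 10^(72.7/10) = 7.06309e+06
(1.6/5.8) * 10^(78.4/10) = 1.9085e+07
Sum = 7.71973e+08 + 7.06309e+06 + 1.9085e+07 = 7.98121e+08
Leq = 10*log10(7.98121e+08) = 89.021 dB


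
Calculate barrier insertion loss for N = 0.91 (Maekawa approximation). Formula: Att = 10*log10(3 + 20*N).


3 + 20*N = 3 + 20*0.91 = 21.2
Att = 10*log10(21.2) = 13.263 dB


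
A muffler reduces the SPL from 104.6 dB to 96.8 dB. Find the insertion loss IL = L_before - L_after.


Insertion loss = SPL without muffler - SPL with muffler
IL = 104.6 - 96.8 = 7.8 dB


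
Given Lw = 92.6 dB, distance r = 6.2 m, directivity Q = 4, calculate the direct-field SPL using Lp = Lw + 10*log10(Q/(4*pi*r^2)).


4*pi*r^2 = 4*pi*6.2^2 = 483.051 m^2
Q / (4*pi*r^2) = 4 / 483.051 = 0.0082807
Lp = 92.6 + 10*log10(0.0082807) = 71.781 dB


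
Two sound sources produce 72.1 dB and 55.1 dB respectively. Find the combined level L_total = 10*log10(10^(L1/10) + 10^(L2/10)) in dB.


10^(72.1/10) = 1.62181e+07
10^(55.1/10) = 323594
Sum = 1.62181e+07 + 323594 = 1.65417e+07
L_total = 10*log10(1.65417e+07) = 72.186 dB


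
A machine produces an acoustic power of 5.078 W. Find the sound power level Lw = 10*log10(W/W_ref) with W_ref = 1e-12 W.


W / W_ref = 5.078 / 1e-12 = 5.078e+12
Lw = 10 * log10(5.078e+12) = 127.06 dB


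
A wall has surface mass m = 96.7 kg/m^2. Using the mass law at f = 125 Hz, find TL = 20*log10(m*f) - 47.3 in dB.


m * f = 96.7 * 125 = 12087.5
20*log10(12087.5) = 81.6467 dB
TL = 81.6467 - 47.3 = 34.347 dB


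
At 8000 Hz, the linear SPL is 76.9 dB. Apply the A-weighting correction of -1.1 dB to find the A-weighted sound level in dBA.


A-weighting table: 8000 Hz -> -1.1 dB correction
SPL_A = SPL + correction = 76.9 + (-1.1) = 75.8 dBA


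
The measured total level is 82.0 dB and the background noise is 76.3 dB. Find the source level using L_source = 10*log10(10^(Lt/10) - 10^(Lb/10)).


10^(82.0/10) = 1.58489e+08
10^(76.3/10) = 4.2658e+07
Difference = 1.58489e+08 - 4.2658e+07 = 1.15831e+08
L_source = 10*log10(1.15831e+08) = 80.638 dB


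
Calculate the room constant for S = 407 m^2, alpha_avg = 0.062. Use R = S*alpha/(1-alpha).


R = 407 * 0.062 / (1 - 0.062) = 26.902 m^2


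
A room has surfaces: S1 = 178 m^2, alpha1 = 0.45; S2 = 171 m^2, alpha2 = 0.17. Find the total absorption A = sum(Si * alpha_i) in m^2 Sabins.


178 * 0.45 = 80.1
171 * 0.17 = 29.07
A_total = 80.1 + 29.07 = 109.17 m^2


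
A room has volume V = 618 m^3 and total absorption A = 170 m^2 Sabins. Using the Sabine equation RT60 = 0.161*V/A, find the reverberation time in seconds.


RT60 = 0.161 * 618 / 170 = 0.58528 s


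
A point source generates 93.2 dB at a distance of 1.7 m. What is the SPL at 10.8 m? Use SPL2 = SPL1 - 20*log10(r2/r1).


r2/r1 = 10.8/1.7 = 6.35294
Correction = 20*log10(6.35294) = 16.0595 dB
SPL2 = 93.2 - 16.0595 = 77.141 dB


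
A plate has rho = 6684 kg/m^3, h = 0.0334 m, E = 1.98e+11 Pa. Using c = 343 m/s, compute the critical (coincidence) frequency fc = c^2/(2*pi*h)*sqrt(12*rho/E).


12*rho/E = 12*6684/1.98e+11 = 4.05091e-07
sqrt(12*rho/E) = sqrt(4.05091e-07) = 0.000636468
c^2/(2*pi*h) = 343^2/(2*pi*0.0334) = 560611
fc = 560611 * 0.000636468 = 356.81 Hz


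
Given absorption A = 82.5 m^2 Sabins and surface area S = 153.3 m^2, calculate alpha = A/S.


Absorption coefficient = absorbed power / incident power
alpha = A / S = 82.5 / 153.3 = 0.53816


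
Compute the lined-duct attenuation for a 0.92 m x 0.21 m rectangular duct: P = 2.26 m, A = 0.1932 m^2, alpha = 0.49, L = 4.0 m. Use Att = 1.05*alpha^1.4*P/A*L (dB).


alpha^1.4 = 0.49^1.4 = 0.368362
Attenuation rate = 1.05 * alpha^1.4 * P / A
= 1.05 * 0.368362 * 2.26 / 0.1932 = 4.52445 dB/m
Total Att = 4.52445 * 4.0 = 18.098 dB


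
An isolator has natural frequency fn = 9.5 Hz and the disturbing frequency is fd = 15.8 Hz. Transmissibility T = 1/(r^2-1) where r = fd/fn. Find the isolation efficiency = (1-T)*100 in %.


r = 15.8 / 9.5 = 1.66316
r^2 - 1 = 1.66316^2 - 1 = 1.7661
T = 1/1.7661 = 0.566219
Efficiency = (1 - 0.566219)*100 = 43.378 %


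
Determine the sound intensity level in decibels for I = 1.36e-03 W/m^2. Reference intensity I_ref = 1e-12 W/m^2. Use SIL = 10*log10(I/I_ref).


I / I_ref = 1.36e-03 / 1e-12 = 1.36e+09
SIL = 10 * log10(1.36e+09) = 91.335 dB


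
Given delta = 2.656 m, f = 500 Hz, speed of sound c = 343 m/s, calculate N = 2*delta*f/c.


N = 2*delta*f/c = 2*delta/lambda, where lambda = c/f
lambda = 343 / 500 = 0.686 m
N = 2 * 2.656 / 0.686 = 7.7434


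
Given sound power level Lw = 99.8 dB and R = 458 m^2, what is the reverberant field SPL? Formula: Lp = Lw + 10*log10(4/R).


4/R = 4/458 = 0.00873362
Lp = 99.8 + 10*log10(0.00873362) = 79.212 dB


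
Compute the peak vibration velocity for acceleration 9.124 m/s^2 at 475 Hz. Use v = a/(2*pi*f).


omega = 2*pi*f = 2*pi*475 = 2984.51 rad/s
v = a / omega = 9.124 / 2984.51 = 0.0030571 m/s


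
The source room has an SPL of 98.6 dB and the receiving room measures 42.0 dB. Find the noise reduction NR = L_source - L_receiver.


NR = L_source - L_receiver (difference between source and receiving room levels)
NR = 98.6 - 42.0 = 56.6 dB


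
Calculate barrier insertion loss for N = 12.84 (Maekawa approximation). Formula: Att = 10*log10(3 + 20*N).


3 + 20*N = 3 + 20*12.84 = 259.8
Att = 10*log10(259.8) = 24.146 dB


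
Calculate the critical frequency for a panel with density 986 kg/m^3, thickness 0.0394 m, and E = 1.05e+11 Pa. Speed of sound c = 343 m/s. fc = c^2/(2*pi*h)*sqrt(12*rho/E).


12*rho/E = 12*986/1.05e+11 = 1.12686e-07
sqrt(12*rho/E) = sqrt(1.12686e-07) = 0.000335687
c^2/(2*pi*h) = 343^2/(2*pi*0.0394) = 475239
fc = 475239 * 0.000335687 = 159.53 Hz


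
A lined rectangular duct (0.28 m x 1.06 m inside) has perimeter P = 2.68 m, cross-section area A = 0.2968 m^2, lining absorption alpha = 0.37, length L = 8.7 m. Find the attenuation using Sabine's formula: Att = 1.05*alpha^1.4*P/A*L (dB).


alpha^1.4 = 0.37^1.4 = 0.248589
Attenuation rate = 1.05 * alpha^1.4 * P / A
= 1.05 * 0.248589 * 2.68 / 0.2968 = 2.35691 dB/m
Total Att = 2.35691 * 8.7 = 20.505 dB


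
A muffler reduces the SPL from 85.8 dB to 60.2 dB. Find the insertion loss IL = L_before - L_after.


Insertion loss = SPL without muffler - SPL with muffler
IL = 85.8 - 60.2 = 25.6 dB


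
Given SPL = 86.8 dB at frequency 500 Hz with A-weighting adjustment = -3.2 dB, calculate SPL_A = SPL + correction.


A-weighting table: 500 Hz -> -3.2 dB correction
SPL_A = SPL + correction = 86.8 + (-3.2) = 83.6 dBA


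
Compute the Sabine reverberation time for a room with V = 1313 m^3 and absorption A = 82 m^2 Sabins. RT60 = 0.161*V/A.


RT60 = 0.161 * 1313 / 82 = 2.578 s


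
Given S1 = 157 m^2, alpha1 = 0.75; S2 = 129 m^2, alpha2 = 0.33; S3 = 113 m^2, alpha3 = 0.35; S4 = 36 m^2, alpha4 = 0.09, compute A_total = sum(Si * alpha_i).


157 * 0.75 = 117.75
129 * 0.33 = 42.57
113 * 0.35 = 39.55
36 * 0.09 = 3.24
A_total = 117.75 + 42.57 + 39.55 + 3.24 = 203.11 m^2


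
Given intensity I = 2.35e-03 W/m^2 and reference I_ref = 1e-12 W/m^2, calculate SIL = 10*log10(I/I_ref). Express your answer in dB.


I / I_ref = 2.35e-03 / 1e-12 = 2.35e+09
SIL = 10 * log10(2.35e+09) = 93.711 dB


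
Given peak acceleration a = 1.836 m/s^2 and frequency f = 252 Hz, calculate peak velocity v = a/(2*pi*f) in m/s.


omega = 2*pi*f = 2*pi*252 = 1583.36 rad/s
v = a / omega = 1.836 / 1583.36 = 0.0011596 m/s


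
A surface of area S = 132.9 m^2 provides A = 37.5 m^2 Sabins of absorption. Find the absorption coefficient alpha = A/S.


Absorption coefficient = absorbed power / incident power
alpha = A / S = 37.5 / 132.9 = 0.28217


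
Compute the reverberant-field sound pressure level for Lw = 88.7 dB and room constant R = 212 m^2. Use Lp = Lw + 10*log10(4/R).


4/R = 4/212 = 0.0188679
Lp = 88.7 + 10*log10(0.0188679) = 71.457 dB


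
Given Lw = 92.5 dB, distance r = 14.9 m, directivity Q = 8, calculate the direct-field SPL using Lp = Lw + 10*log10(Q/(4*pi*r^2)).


4*pi*r^2 = 4*pi*14.9^2 = 2789.86 m^2
Q / (4*pi*r^2) = 8 / 2789.86 = 0.00286753
Lp = 92.5 + 10*log10(0.00286753) = 67.075 dB


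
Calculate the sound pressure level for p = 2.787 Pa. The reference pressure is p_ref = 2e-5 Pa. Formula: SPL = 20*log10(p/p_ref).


p / p_ref = 2.787 / 2e-5 = 139350
SPL = 20 * log10(139350) = 102.88 dB


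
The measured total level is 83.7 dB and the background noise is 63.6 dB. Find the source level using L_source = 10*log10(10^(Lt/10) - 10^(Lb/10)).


10^(83.7/10) = 2.34423e+08
10^(63.6/10) = 2.29087e+06
Difference = 2.34423e+08 - 2.29087e+06 = 2.32132e+08
L_source = 10*log10(2.32132e+08) = 83.657 dB


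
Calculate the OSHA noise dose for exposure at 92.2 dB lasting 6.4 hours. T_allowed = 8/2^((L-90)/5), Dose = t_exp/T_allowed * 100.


T_allowed = 8 / 2^((92.2 - 90)/5) = 5.89708 hr
Dose = 6.4 / 5.89708 * 100 = 108.53 %


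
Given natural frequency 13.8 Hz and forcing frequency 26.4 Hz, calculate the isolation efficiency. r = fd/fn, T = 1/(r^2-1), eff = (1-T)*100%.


r = 26.4 / 13.8 = 1.91304
r^2 - 1 = 1.91304^2 - 1 = 2.65972
T = 1/2.65972 = 0.375979
Efficiency = (1 - 0.375979)*100 = 62.402 %


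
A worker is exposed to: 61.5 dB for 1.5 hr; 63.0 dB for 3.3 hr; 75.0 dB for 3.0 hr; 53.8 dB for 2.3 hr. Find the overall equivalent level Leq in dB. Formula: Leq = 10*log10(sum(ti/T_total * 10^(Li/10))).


T_total = 1.5 + 3.3 + 3.0 + 2.3 = 10.1 hr
(1.5/10.1) * 10^(61.5/10) = 209783
(3.3/10.1) * 10^(63.0/10) = 651917
(3.0/10.1) * 10^(75.0/10) = 9.3929e+06
(2.3/10.1) * 10^(53.8/10) = 54626.9
Sum = 209783 + 651917 + 9.3929e+06 + 54626.9 = 1.03092e+07
Leq = 10*log10(1.03092e+07) = 70.132 dB


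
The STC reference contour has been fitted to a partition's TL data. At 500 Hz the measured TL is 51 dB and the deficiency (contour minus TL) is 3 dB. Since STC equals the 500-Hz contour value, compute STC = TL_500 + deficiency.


By ASTM E413, STC = value of the fitted reference contour at 500 Hz.
Contour value at 500 Hz = TL_500 + deficiency = 51 + 3 = 54
STC = 54


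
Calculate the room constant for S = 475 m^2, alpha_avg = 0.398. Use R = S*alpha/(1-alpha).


R = 475 * 0.398 / (1 - 0.398) = 314.04 m^2


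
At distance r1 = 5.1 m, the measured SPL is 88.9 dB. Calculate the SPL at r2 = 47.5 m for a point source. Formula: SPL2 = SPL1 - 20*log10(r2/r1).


r2/r1 = 47.5/5.1 = 9.31373
Correction = 20*log10(9.31373) = 19.3825 dB
SPL2 = 88.9 - 19.3825 = 69.518 dB


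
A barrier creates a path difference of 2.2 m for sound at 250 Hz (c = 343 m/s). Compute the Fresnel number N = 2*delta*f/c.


N = 2*delta*f/c = 2*delta/lambda, where lambda = c/f
lambda = 343 / 250 = 1.372 m
N = 2 * 2.2 / 1.372 = 3.207


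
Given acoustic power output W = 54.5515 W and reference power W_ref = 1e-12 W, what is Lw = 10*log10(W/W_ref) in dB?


W / W_ref = 54.5515 / 1e-12 = 5.45515e+13
Lw = 10 * log10(5.45515e+13) = 137.37 dB


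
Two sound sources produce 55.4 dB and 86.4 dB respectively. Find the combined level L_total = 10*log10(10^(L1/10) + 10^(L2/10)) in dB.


10^(55.4/10) = 346737
10^(86.4/10) = 4.36516e+08
Sum = 346737 + 4.36516e+08 = 4.36863e+08
L_total = 10*log10(4.36863e+08) = 86.403 dB


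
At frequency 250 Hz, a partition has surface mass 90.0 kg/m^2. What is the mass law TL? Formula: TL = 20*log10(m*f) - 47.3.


m * f = 90.0 * 250 = 22500
20*log10(22500) = 87.0437 dB
TL = 87.0437 - 47.3 = 39.744 dB


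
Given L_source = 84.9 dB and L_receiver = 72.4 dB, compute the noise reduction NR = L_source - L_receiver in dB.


NR = L_source - L_receiver (difference between source and receiving room levels)
NR = 84.9 - 72.4 = 12.5 dB


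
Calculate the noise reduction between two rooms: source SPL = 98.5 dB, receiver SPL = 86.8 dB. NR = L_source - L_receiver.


NR = L_source - L_receiver (difference between source and receiving room levels)
NR = 98.5 - 86.8 = 11.7 dB


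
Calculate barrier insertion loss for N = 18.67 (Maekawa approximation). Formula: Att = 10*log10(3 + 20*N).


3 + 20*N = 3 + 20*18.67 = 376.4
Att = 10*log10(376.4) = 25.756 dB


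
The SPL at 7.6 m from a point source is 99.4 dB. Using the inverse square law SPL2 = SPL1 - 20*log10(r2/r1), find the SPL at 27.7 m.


r2/r1 = 27.7/7.6 = 3.64474
Correction = 20*log10(3.64474) = 11.2333 dB
SPL2 = 99.4 - 11.2333 = 88.167 dB


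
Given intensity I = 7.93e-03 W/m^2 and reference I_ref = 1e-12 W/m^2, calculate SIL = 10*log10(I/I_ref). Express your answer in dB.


I / I_ref = 7.93e-03 / 1e-12 = 7.93e+09
SIL = 10 * log10(7.93e+09) = 98.993 dB


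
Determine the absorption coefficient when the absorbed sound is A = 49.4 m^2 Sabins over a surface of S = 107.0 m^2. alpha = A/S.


Absorption coefficient = absorbed power / incident power
alpha = A / S = 49.4 / 107.0 = 0.46168


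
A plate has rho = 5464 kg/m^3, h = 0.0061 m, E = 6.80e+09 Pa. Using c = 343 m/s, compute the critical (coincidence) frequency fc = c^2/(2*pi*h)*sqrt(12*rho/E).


12*rho/E = 12*5464/6.80e+09 = 9.64235e-06
sqrt(12*rho/E) = sqrt(9.64235e-06) = 0.00310521
c^2/(2*pi*h) = 343^2/(2*pi*0.0061) = 3.06958e+06
fc = 3.06958e+06 * 0.00310521 = 9531.7 Hz


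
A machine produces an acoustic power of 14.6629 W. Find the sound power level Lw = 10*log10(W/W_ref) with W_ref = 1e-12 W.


W / W_ref = 14.6629 / 1e-12 = 1.46629e+13
Lw = 10 * log10(1.46629e+13) = 131.66 dB


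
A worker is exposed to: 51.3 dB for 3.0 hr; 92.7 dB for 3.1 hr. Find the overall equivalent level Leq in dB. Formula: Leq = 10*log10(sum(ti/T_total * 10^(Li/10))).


T_total = 3.0 + 3.1 = 6.1 hr
(3.0/6.1) * 10^(51.3/10) = 66342.4
(3.1/6.1) * 10^(92.7/10) = 9.46307e+08
Sum = 66342.4 + 9.46307e+08 = 9.46373e+08
Leq = 10*log10(9.46373e+08) = 89.761 dB


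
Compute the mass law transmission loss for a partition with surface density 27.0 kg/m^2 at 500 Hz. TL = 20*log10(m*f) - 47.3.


m * f = 27.0 * 500 = 13500
20*log10(13500) = 82.6067 dB
TL = 82.6067 - 47.3 = 35.307 dB


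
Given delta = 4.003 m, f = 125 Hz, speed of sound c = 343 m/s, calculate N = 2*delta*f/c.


N = 2*delta*f/c = 2*delta/lambda, where lambda = c/f
lambda = 343 / 125 = 2.744 m
N = 2 * 4.003 / 2.744 = 2.9176


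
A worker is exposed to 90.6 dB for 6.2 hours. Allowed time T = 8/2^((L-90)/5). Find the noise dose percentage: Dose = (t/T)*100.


T_allowed = 8 / 2^((90.6 - 90)/5) = 7.3615 hr
Dose = 6.2 / 7.3615 * 100 = 84.222 %


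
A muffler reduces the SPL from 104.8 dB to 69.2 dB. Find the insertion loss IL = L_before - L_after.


Insertion loss = SPL without muffler - SPL with muffler
IL = 104.8 - 69.2 = 35.6 dB


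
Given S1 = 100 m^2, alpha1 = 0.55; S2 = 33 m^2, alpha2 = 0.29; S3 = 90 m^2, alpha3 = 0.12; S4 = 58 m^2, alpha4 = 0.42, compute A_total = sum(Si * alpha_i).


100 * 0.55 = 55
33 * 0.29 = 9.57
90 * 0.12 = 10.8
58 * 0.42 = 24.36
A_total = 55 + 9.57 + 10.8 + 24.36 = 99.73 m^2


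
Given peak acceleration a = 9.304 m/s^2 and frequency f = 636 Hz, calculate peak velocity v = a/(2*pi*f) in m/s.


omega = 2*pi*f = 2*pi*636 = 3996.11 rad/s
v = a / omega = 9.304 / 3996.11 = 0.0023283 m/s


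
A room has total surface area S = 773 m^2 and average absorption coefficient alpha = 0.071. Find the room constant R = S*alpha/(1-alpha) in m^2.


R = 773 * 0.071 / (1 - 0.071) = 59.078 m^2


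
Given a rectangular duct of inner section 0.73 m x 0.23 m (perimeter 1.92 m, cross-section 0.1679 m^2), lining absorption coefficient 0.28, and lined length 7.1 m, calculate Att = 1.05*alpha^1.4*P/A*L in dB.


alpha^1.4 = 0.28^1.4 = 0.168276
Attenuation rate = 1.05 * alpha^1.4 * P / A
= 1.05 * 0.168276 * 1.92 / 0.1679 = 2.02051 dB/m
Total Att = 2.02051 * 7.1 = 14.346 dB


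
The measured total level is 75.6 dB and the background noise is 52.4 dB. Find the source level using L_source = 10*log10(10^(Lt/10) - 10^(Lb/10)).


10^(75.6/10) = 3.63078e+07
10^(52.4/10) = 173780
Difference = 3.63078e+07 - 173780 = 3.6134e+07
L_source = 10*log10(3.6134e+07) = 75.579 dB


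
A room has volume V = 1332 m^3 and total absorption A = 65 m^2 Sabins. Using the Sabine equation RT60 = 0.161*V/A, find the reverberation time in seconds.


RT60 = 0.161 * 1332 / 65 = 3.2993 s


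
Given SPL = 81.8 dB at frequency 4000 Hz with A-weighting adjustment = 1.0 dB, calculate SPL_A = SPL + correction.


A-weighting table: 4000 Hz -> 1.0 dB correction
SPL_A = SPL + correction = 81.8 + (1.0) = 82.8 dBA


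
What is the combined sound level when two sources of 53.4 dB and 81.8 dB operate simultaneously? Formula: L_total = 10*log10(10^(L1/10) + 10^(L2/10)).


10^(53.4/10) = 218776
10^(81.8/10) = 1.51356e+08
Sum = 218776 + 1.51356e+08 = 1.51575e+08
L_total = 10*log10(1.51575e+08) = 81.806 dB


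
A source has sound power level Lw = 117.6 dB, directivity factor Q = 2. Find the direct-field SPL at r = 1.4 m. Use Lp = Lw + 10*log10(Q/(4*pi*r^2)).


4*pi*r^2 = 4*pi*1.4^2 = 24.6301 m^2
Q / (4*pi*r^2) = 2 / 24.6301 = 0.0812015
Lp = 117.6 + 10*log10(0.0812015) = 106.7 dB


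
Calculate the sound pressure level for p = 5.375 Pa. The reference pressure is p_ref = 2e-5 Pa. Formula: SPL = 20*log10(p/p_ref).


p / p_ref = 5.375 / 2e-5 = 268750
SPL = 20 * log10(268750) = 108.59 dB
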